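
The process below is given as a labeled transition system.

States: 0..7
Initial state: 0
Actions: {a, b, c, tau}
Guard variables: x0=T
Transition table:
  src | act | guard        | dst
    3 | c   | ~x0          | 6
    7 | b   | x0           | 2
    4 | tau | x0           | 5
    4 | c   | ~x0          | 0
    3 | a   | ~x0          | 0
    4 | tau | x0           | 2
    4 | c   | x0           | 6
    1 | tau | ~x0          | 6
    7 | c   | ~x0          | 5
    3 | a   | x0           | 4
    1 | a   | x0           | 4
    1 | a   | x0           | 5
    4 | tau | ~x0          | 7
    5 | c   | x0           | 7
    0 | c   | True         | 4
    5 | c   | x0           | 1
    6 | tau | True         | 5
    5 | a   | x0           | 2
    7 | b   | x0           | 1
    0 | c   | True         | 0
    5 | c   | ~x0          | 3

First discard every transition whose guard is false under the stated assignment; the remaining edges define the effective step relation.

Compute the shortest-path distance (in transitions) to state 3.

Answer: UNREACHABLE

Trace:
BFS to 3:
  Layer 0: {0}
  Layer 1: {4}
  Layer 2: {2,5,6}
  Layer 3: {1,7}
3 never appears.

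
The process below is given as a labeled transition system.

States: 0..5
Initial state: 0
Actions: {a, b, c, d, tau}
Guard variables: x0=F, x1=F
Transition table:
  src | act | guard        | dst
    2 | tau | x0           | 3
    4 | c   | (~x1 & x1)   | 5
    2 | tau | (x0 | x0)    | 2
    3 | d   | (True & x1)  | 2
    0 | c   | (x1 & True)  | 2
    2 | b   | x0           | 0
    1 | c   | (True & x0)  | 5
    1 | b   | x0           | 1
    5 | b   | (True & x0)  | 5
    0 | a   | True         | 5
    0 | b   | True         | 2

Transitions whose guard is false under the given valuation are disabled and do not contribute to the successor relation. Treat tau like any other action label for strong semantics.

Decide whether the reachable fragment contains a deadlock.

Answer: DEADLOCK at state 2

Analysis:
Reach set: {0,2,5}
  0: a→5  b→2  [2 out]
  2: ∅  [STUCK]
  5: ∅  [STUCK]
witness 2: b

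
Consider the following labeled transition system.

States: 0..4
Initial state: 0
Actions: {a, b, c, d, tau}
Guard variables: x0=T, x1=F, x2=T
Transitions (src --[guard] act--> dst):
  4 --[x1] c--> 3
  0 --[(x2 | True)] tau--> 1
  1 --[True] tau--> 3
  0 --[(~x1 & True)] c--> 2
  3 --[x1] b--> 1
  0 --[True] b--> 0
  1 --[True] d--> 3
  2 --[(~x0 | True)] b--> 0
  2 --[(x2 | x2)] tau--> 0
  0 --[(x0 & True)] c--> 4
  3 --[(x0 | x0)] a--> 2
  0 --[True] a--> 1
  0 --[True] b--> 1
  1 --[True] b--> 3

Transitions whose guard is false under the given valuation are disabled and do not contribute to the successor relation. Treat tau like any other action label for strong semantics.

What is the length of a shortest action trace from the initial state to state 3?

BFS to 3:
  Layer 0: {0}
  Layer 1: {1,2,4}
  Layer 2: {3}
depth(3)=2, e.g. a·b

Answer: 2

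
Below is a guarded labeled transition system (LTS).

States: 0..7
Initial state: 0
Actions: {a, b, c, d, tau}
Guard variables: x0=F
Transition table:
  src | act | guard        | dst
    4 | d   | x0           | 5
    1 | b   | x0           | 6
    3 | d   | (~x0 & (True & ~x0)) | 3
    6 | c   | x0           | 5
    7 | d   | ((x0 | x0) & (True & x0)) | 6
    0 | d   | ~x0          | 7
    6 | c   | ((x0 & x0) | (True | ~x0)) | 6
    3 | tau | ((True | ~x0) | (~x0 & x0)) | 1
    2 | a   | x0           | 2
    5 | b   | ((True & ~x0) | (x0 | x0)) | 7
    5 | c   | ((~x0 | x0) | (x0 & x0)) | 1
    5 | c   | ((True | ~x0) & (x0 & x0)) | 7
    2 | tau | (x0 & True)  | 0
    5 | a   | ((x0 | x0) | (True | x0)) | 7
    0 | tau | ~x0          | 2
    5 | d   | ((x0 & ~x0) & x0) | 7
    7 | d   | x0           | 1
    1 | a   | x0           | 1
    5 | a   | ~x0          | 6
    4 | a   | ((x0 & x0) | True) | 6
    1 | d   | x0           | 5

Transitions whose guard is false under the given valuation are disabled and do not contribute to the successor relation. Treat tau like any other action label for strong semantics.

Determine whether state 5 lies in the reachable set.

Answer: UNREACHABLE

Trace:
Guard filter leaves 10 enabled edge(s).
Layer 0: {0}
Layer 1: {2,7}  cumulative {0,2,7}
R = {0,2,7}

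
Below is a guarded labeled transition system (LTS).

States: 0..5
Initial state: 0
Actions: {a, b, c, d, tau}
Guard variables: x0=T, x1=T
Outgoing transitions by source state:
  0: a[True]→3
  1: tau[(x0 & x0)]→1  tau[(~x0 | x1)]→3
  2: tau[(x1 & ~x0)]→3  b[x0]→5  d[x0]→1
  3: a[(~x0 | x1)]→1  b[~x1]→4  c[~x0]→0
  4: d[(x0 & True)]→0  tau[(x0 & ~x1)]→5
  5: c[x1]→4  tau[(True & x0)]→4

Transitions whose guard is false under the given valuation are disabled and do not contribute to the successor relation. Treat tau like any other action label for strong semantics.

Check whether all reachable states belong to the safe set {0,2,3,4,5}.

Answer: INVARIANT VIOLATED at state 1

Trace:
Safe = {0,2,3,4,5}
R = {0,1,3}
  0: safe
  1: ✗ unsafe
  3: safe
reach 1 via a·a — violates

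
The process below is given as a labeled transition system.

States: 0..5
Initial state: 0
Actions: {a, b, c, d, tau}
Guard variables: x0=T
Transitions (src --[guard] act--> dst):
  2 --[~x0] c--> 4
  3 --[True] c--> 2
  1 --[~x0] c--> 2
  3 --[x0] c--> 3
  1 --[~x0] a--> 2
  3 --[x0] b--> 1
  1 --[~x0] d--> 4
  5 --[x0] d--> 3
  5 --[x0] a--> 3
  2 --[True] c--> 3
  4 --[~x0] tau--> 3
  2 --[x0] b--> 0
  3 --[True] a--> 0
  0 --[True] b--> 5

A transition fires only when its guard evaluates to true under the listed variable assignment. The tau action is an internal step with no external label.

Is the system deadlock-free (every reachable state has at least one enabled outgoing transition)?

Reachable = {0,1,2,3,5}
  0: b→5  [1 out]
  1: ∅  [STUCK]
  2: b→0  c→3  [2 out]
  3: a→0  b→1  c→2  c→3  [4 out]
  5: a→3  d→3  [2 out]
witness 1: b·d·b

Answer: DEADLOCK at state 1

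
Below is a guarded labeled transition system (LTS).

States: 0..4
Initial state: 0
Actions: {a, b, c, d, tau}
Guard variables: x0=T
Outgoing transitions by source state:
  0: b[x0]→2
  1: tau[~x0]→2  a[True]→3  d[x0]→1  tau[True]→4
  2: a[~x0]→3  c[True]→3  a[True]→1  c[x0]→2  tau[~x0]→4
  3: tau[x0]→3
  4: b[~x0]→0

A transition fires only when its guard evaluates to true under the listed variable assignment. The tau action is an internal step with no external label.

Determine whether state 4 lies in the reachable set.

Answer: REACHABLE

Working:
Guard filter leaves 8 enabled edge(s).
Layer 0: {0}
Layer 1: {2}  total {0,2}
Layer 2: {1,3}  total {0,1,2,3}
Layer 3: {4}  total {0,1,2,3,4}
R = {0,1,2,3,4}
witness 4: b·a·tau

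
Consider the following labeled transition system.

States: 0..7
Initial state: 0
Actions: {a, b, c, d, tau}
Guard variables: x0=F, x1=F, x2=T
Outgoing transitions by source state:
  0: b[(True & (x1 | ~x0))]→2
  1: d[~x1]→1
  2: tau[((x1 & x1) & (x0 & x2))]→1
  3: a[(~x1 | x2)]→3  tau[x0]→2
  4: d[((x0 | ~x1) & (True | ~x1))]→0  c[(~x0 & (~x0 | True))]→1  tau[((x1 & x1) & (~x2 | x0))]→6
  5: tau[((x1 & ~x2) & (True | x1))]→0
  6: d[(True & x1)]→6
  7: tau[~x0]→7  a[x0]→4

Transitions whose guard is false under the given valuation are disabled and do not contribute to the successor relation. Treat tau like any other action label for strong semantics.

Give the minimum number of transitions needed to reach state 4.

Answer: UNREACHABLE

Trace:
Layered search for 4:
  Layer 0: {0}
  Layer 1: {2}
4 never appears.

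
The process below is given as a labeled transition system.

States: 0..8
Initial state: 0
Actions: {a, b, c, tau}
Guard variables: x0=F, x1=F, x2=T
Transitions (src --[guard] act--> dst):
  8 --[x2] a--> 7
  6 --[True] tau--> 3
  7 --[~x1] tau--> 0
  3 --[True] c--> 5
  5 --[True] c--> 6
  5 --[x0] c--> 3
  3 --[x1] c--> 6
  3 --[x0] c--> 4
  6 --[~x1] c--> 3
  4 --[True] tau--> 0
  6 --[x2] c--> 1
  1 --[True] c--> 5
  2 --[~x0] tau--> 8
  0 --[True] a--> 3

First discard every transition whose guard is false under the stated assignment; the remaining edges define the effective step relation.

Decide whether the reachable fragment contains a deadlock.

Reach set: {0,1,3,5,6}
  0: a→3  [1 exit(s)]
  1: c→5  [1 exit(s)]
  3: c→5  [1 exit(s)]
  5: c→6  [1 exit(s)]
  6: c→1  c→3  tau→3  [3 exit(s)]

Answer: DEADLOCK-FREE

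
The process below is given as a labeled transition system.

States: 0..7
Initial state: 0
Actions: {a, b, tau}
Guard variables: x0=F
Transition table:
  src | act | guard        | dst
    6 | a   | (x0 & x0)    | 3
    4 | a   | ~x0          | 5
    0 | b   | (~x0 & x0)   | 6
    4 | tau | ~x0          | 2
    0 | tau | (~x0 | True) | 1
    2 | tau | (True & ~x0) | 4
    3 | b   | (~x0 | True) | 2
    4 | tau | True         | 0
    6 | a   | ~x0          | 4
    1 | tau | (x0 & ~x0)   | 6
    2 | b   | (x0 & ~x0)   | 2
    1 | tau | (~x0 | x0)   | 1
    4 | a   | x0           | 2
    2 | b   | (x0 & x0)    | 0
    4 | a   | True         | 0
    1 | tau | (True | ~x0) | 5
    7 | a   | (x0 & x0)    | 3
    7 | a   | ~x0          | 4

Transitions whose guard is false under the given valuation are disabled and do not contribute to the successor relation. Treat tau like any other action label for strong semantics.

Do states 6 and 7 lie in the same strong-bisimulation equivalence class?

Answer: BISIMILAR

Working:
Bisimulation quotient by refinement:
  round 0: {{0,1,2,3,4,5,6,7}}
  round 1: {{0,1,2},{3},{4},{5},{6,7}}
  round 2: {{0},{1},{2},{3},{4},{5},{6,7}}
Fixed point at round 3; 7 class(es).
6∈{6,7}, 7∈{6,7}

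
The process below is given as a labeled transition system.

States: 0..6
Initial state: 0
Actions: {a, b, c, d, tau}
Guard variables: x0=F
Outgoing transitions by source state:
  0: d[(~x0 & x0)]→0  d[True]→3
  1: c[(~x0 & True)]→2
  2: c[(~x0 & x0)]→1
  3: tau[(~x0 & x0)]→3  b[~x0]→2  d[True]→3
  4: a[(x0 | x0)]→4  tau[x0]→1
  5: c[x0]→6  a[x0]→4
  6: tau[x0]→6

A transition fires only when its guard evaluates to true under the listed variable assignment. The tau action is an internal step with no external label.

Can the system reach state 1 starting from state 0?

4 transition(s) survive guard evaluation.
Layer 0: {0}
Layer 1: {3}  total {0,3}
Layer 2: {2}  total {0,2,3}
Reachable = {0,2,3}

Answer: UNREACHABLE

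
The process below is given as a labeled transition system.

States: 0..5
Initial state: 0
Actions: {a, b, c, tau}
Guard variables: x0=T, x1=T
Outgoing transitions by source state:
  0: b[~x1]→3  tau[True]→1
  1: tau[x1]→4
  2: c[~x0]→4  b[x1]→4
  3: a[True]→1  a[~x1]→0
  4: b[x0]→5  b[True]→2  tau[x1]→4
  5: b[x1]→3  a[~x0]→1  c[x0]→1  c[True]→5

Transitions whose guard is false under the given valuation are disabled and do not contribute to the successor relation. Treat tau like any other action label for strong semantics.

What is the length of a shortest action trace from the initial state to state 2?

Answer: 3

Trace:
BFS to 2:
  L0 = {0}
  L1 = {1}
  L2 = {4}
  L3 = {2,5}
first hit 2 at d=3 via tau·tau·b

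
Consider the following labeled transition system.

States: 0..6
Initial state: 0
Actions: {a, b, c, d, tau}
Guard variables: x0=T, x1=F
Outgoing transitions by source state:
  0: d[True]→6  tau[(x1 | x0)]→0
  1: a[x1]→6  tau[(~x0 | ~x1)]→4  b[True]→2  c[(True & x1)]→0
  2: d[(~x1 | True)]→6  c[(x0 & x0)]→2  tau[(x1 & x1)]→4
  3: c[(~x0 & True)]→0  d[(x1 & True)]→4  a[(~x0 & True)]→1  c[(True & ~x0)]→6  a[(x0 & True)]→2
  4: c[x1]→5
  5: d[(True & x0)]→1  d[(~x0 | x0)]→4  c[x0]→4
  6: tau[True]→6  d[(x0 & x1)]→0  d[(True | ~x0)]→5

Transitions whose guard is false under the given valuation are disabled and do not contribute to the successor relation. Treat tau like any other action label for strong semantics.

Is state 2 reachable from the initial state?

Answer: REACHABLE

Working:
Guard filter leaves 12 enabled edge(s).
depth 0: {0}
depth 1: {6}  total {0,6}
depth 2: {5}  total {0,5,6}
depth 3: {1,4}  total {0,1,4,5,6}
depth 4: {2}  total {0,1,2,4,5,6}
Reachable = {0,1,2,4,5,6}
trace reaching 2: d·d·d·b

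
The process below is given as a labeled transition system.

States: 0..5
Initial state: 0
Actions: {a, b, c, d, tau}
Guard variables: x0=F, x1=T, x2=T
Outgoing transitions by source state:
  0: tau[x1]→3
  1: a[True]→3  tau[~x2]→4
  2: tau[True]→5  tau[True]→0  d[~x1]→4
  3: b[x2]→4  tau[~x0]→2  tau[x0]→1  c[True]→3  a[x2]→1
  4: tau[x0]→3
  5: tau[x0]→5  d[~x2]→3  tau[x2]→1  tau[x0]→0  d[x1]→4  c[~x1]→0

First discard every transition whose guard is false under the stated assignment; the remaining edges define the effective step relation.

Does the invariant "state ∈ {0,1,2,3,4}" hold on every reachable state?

Inv-set: {0,1,2,3,4}
R = {0,1,2,3,4,5}
  0: safe
  1: safe
  2: safe
  3: safe
  4: safe
  5: VIOLATES
reach 5 via tau·tau·tau — violates

Answer: INVARIANT VIOLATED at state 5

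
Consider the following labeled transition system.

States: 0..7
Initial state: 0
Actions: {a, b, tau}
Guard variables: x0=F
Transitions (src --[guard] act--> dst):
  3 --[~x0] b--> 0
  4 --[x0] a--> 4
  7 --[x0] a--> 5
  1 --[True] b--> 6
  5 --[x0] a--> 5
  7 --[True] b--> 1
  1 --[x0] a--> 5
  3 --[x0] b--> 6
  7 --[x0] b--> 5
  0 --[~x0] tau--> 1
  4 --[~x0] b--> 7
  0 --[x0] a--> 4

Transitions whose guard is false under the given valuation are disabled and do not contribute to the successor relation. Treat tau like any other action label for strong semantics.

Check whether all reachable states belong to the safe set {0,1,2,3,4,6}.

Answer: INVARIANT HOLDS

Analysis:
Inv-set: {0,1,2,3,4,6}
Reachable = {0,1,6}
  0: ok
  1: ok
  6: ok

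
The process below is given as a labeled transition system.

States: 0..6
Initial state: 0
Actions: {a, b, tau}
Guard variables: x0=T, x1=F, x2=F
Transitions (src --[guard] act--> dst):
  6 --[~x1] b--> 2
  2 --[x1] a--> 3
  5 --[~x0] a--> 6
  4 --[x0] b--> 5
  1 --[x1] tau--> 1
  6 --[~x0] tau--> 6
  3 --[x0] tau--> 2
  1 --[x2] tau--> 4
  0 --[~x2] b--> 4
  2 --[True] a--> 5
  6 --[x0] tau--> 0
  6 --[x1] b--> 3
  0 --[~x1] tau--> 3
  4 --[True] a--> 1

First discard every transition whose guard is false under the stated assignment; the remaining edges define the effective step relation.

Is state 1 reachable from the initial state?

8 transition(s) survive guard evaluation.
L0 = {0}
L1 = {3,4}  cumulative {0,3,4}
L2 = {1,2,5}  cumulative {0,1,2,3,4,5}
Reachable = {0,1,2,3,4,5}
trace reaching 1: b·a

Answer: REACHABLE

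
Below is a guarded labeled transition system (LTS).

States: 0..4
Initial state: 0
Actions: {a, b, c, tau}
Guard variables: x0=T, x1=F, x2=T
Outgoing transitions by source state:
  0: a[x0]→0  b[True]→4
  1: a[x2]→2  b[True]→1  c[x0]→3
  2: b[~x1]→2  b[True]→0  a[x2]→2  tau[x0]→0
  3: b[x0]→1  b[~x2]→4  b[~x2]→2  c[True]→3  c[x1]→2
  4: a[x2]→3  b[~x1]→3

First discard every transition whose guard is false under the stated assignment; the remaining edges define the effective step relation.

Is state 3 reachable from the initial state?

Answer: REACHABLE

Trace:
Guard filter leaves 13 enabled edge(s).
depth 0: {0}
depth 1: {4}  total {0,4}
depth 2: {3}  total {0,3,4}
depth 3: {1}  total {0,1,3,4}
depth 4: {2}  total {0,1,2,3,4}
Reachable = {0,1,2,3,4}
witness 3: b·a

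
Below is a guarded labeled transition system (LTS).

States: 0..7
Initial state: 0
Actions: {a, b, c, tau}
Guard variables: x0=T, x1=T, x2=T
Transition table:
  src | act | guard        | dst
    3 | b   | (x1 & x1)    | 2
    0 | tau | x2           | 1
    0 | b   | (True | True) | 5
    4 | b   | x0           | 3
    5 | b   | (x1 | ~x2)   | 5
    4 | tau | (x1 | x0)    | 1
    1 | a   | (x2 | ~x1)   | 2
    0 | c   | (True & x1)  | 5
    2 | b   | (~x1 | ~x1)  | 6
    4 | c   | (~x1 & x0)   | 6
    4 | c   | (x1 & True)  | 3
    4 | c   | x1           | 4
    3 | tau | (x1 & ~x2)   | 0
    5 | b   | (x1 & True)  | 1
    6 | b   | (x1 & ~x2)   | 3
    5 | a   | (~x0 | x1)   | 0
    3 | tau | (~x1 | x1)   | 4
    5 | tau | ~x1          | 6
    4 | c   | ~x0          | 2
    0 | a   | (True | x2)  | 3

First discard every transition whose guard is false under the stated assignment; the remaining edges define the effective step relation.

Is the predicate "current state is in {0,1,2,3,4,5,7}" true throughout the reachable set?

Answer: INVARIANT HOLDS

Trace:
Allowed set {0,1,2,3,4,5,7}
R = {0,1,2,3,4,5}
  0: ok
  1: ok
  2: ok
  3: ok
  4: ok
  5: ok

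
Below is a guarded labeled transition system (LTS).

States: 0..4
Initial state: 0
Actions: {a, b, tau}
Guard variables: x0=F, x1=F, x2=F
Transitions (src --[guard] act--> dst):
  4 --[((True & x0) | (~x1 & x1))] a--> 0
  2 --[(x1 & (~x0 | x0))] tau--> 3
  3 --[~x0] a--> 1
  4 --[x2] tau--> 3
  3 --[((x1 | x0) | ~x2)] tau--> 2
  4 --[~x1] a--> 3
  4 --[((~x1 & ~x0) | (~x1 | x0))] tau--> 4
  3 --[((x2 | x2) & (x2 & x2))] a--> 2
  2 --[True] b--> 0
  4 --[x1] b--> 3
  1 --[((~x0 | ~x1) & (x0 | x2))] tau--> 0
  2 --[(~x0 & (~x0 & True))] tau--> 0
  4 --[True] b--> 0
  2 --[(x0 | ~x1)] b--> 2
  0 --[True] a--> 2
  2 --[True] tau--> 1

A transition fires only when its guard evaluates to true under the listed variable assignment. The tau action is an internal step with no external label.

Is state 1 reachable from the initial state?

Guard filter leaves 10 enabled edge(s).
depth 0: {0}
depth 1: {2}  cumulative {0,2}
depth 2: {1}  cumulative {0,1,2}
R = {0,1,2}
trace reaching 1: a·tau

Answer: REACHABLE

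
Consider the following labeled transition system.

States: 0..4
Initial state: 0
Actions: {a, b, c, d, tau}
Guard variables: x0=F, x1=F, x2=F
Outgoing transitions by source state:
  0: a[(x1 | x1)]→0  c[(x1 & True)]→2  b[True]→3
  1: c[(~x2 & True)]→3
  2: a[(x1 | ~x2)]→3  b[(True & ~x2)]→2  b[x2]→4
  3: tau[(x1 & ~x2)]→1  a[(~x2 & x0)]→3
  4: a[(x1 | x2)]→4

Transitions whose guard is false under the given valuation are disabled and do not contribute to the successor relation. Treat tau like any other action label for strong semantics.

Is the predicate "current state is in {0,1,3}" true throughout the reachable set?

Safe = {0,1,3}
Reach set: {0,3}
  0: safe
  3: safe

Answer: INVARIANT HOLDS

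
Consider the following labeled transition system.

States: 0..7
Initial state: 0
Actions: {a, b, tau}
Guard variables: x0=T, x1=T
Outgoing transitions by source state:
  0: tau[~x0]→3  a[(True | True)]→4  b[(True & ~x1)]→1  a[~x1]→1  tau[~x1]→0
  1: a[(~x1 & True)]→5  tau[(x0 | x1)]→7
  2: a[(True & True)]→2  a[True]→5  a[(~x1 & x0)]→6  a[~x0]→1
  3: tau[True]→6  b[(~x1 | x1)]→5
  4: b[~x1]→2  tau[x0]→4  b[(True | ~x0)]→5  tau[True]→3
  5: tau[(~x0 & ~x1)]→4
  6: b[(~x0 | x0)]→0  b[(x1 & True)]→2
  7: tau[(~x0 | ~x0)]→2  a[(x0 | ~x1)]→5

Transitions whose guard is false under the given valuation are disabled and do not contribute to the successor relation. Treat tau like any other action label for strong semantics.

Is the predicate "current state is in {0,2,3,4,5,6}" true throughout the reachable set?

Answer: INVARIANT HOLDS

Working:
Allowed set {0,2,3,4,5,6}
R = {0,2,3,4,5,6}
  0: safe
  2: safe
  3: safe
  4: safe
  5: safe
  6: safe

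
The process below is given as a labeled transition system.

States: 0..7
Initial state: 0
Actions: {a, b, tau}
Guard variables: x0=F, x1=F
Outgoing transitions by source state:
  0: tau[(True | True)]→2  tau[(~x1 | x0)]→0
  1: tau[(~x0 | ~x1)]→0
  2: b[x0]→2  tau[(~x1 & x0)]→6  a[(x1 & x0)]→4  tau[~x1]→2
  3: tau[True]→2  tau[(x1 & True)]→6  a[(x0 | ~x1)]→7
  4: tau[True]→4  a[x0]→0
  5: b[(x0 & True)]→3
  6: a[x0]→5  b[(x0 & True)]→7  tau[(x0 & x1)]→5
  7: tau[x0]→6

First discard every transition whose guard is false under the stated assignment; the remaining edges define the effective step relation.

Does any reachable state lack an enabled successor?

Answer: DEADLOCK-FREE

Trace:
Reachable = {0,2}
  0: tau→0  tau→2  [deg 2]
  2: tau→2  [deg 1]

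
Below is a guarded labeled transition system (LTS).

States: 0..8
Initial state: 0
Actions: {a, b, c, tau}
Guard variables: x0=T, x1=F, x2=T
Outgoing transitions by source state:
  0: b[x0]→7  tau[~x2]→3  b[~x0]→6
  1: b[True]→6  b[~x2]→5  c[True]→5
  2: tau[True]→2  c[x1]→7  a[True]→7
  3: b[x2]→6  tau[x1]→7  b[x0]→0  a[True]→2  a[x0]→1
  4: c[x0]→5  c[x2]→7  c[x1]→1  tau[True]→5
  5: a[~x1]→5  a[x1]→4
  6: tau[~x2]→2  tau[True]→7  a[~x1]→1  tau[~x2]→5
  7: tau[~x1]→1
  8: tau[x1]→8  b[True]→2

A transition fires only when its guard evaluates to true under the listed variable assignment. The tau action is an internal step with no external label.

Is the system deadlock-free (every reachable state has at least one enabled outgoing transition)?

Answer: DEADLOCK-FREE

Analysis:
R = {0,1,5,6,7}
  0: b→7  [1 out]
  1: b→6  c→5  [2 out]
  5: a→5  [1 out]
  6: a→1  tau→7  [2 out]
  7: tau→1  [1 out]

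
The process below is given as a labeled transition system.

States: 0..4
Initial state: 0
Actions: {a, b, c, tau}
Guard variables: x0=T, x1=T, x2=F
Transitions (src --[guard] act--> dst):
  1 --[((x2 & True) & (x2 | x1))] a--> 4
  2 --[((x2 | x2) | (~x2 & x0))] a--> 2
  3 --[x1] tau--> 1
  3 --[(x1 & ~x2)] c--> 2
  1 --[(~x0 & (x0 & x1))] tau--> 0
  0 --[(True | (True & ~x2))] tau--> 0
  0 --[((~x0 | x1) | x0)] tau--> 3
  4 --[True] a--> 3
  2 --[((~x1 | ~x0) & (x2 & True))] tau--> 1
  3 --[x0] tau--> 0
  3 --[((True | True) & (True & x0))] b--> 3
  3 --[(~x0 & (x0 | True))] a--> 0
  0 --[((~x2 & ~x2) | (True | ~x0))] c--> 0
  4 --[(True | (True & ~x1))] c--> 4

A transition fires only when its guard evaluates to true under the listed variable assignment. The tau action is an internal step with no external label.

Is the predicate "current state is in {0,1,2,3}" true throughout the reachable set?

Answer: INVARIANT HOLDS

Analysis:
Safe = {0,1,2,3}
R = {0,1,2,3}
  0: safe
  1: safe
  2: safe
  3: safe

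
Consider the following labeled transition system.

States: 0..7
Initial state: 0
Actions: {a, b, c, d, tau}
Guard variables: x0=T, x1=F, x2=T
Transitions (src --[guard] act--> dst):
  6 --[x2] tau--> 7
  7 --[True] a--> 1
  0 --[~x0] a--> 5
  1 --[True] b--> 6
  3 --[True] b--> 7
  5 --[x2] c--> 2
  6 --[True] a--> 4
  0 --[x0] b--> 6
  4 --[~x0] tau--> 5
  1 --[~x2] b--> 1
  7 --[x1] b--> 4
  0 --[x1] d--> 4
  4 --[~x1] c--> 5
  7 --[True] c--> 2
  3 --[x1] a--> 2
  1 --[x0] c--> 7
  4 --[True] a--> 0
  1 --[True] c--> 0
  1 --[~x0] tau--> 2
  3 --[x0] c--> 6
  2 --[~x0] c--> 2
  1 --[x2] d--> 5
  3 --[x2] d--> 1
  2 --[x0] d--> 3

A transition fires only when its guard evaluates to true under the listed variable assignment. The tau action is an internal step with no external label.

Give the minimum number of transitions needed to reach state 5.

Answer: 3

Working:
Breadth-first toward 5:
  depth 0: {0}
  depth 1: {6}
  depth 2: {4,7}
  depth 3: {1,2,5}
depth(5)=3, e.g. b·a·c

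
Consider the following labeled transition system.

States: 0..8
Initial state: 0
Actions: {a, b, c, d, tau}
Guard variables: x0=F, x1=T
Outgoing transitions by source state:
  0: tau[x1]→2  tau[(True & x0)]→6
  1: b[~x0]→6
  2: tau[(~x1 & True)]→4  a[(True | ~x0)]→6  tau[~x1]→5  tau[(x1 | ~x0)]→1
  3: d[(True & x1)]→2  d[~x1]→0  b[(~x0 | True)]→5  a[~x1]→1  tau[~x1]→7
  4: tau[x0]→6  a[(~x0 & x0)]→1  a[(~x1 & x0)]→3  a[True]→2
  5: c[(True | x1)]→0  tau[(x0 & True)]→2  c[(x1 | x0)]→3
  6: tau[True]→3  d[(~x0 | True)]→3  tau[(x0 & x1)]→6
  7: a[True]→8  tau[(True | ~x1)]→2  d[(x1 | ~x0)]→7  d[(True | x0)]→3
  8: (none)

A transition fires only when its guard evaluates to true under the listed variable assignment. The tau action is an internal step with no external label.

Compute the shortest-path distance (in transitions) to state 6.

Answer: 2

Trace:
Breadth-first toward 6:
  L0 = {0}
  L1 = {2}
  L2 = {1,6}
first hit 6 at d=2 via tau·a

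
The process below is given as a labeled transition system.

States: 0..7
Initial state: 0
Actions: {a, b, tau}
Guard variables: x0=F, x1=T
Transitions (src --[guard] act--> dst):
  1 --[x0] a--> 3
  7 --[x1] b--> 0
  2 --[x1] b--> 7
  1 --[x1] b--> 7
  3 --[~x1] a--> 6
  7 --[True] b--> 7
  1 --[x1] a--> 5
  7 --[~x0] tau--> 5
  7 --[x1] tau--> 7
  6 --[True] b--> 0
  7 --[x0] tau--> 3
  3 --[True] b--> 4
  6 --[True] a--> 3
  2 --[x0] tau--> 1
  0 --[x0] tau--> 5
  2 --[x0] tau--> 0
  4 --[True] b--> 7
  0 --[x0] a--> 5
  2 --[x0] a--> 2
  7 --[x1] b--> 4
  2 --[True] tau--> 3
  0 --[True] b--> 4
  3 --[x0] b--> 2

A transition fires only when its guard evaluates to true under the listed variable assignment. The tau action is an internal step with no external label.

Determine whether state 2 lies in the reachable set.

After dropping false guards: 14 live edges.
L0 = {0}
L1 = {4}  total {0,4}
L2 = {7}  total {0,4,7}
L3 = {5}  total {0,4,5,7}
Reach set: {0,4,5,7}

Answer: UNREACHABLE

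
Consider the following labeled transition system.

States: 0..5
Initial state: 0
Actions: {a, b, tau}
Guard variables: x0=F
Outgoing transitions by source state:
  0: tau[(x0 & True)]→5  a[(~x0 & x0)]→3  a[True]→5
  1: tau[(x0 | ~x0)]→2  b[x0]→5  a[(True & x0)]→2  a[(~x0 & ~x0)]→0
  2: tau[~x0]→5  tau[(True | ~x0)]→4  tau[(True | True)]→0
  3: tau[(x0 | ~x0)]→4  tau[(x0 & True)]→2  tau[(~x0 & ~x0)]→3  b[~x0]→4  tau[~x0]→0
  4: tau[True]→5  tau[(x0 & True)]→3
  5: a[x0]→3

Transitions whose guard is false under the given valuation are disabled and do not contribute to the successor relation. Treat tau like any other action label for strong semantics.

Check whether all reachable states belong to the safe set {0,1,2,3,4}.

Safe = {0,1,2,3,4}
Reachable = {0,5}
  0: ✓
  5: ✗ unsafe
witness against invariant: a → 5

Answer: INVARIANT VIOLATED at state 5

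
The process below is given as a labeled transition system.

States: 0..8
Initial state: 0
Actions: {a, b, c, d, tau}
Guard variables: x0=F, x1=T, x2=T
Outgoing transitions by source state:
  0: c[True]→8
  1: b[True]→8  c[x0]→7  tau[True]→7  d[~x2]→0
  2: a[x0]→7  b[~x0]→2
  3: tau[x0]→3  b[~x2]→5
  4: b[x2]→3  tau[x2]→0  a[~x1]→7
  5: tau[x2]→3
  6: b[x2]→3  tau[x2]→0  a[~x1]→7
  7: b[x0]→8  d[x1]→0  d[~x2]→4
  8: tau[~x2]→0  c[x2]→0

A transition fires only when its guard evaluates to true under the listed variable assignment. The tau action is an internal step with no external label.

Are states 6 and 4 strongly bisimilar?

Answer: BISIMILAR

Trace:
Bisimulation quotient by refinement:
  round 0: {{0,1,2,3,4,5,6,7,8}}
  round 1: {{0,8},{1,4,6},{2},{3},{5},{7}}
  round 2: {{0,8},{1},{2},{3},{4,6},{5},{7}}
7 equivalence class(es) (converged in 3)
6∈{4,6}, 4∈{4,6}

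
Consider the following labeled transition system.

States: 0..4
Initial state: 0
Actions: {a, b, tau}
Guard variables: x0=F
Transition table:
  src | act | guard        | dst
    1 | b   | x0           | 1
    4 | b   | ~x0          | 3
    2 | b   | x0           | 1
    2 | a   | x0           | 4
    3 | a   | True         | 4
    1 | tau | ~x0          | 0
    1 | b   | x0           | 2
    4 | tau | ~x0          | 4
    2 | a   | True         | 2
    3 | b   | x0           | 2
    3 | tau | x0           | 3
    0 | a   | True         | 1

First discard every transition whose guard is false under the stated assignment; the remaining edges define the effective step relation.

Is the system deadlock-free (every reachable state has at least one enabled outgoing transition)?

Answer: DEADLOCK-FREE

Analysis:
R = {0,1}
  0: a→1  [deg 1]
  1: tau→0  [deg 1]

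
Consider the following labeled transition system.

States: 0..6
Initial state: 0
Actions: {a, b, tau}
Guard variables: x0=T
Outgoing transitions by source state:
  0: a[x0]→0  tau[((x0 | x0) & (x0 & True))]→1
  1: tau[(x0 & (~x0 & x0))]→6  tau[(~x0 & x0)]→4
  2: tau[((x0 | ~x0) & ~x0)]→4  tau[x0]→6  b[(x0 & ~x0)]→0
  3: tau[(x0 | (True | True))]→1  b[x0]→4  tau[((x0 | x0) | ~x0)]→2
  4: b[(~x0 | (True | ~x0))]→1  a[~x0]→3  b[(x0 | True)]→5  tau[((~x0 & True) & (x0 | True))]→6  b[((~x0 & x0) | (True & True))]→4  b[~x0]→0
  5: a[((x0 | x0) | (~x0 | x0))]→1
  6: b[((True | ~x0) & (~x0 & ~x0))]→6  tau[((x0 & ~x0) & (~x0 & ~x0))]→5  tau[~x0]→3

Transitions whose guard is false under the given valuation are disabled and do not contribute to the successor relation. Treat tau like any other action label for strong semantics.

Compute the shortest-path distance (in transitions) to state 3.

Answer: UNREACHABLE

Trace:
BFS to 3:
  L0 = {0}
  L1 = {1}
3 never appears.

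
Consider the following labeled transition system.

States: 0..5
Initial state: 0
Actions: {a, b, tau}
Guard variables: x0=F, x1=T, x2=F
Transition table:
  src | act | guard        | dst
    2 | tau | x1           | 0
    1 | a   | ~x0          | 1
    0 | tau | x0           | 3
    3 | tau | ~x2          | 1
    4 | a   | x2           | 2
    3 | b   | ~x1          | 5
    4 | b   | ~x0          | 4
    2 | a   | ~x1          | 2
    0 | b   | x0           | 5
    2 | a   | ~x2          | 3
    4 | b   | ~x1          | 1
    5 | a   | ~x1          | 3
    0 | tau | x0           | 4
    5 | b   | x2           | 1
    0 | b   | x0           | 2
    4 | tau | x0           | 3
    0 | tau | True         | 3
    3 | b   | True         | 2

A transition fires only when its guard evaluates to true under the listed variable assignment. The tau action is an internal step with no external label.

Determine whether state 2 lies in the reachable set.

Guard filter leaves 7 enabled edge(s).
depth 0: {0}
depth 1: {3}  cumulative {0,3}
depth 2: {1,2}  cumulative {0,1,2,3}
Reachable = {0,1,2,3}
Path to 2: tau·b

Answer: REACHABLE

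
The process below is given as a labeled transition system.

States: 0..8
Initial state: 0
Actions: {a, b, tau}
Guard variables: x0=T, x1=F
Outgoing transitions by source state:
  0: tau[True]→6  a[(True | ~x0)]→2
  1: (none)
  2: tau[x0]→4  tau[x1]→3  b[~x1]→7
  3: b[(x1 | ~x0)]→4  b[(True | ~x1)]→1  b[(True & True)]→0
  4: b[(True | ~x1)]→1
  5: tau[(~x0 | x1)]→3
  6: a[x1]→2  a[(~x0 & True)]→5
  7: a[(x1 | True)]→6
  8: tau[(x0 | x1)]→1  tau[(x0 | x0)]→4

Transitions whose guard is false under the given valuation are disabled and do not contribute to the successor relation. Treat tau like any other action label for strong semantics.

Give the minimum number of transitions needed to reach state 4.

Layered search for 4:
  Layer 0: {0}
  Layer 1: {2,6}
  Layer 2: {4,7}
depth(4)=2, e.g. a·tau

Answer: 2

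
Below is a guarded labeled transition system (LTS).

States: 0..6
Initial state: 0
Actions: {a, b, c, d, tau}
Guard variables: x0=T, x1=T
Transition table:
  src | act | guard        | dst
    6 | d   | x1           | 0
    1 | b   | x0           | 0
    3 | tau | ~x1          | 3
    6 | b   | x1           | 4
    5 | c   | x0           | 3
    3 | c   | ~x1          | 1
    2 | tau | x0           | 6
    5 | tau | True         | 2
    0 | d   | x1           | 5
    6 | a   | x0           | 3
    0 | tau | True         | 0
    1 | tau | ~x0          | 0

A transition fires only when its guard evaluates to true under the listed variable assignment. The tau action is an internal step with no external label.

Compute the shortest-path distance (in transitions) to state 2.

BFS to 2:
  depth 0: {0}
  depth 1: {5}
  depth 2: {2,3}
first hit 2 at d=2 via d·tau

Answer: 2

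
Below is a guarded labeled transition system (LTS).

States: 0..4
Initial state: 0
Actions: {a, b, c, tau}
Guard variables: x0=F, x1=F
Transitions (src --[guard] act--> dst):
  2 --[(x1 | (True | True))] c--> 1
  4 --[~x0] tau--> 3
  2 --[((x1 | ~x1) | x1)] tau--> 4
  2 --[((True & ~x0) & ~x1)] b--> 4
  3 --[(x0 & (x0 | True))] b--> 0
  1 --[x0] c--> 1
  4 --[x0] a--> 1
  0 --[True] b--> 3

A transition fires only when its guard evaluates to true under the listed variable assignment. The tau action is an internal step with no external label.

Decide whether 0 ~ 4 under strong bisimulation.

Bisimulation quotient by refinement:
  P[0] = {{0,1,2,3,4}}
  P[1] = {{0},{1,3},{2},{4}}
stable after 2 split(s): 4 block(s)
class of 0: {0}; class of 4: {4}

Answer: NOT BISIMILAR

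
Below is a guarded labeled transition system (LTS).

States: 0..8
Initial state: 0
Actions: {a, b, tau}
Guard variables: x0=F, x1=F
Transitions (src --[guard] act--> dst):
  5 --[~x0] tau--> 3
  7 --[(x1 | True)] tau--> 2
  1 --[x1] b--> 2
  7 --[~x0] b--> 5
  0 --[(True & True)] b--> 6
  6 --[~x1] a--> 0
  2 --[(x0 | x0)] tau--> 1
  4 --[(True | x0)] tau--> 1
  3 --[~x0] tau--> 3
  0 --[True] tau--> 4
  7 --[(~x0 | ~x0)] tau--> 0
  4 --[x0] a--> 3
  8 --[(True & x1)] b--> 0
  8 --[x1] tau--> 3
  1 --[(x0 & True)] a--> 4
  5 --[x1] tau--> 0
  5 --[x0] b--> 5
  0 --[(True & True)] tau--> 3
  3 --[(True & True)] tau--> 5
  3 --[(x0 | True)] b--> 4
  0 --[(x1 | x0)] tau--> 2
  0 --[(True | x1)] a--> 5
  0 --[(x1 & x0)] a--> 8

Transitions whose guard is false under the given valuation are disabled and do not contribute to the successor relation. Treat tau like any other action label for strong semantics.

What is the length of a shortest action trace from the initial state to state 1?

Breadth-first toward 1:
  depth 0: {0}
  depth 1: {3,4,5,6}
  depth 2: {1}
1 enters at depth 2; path tau·tau

Answer: 2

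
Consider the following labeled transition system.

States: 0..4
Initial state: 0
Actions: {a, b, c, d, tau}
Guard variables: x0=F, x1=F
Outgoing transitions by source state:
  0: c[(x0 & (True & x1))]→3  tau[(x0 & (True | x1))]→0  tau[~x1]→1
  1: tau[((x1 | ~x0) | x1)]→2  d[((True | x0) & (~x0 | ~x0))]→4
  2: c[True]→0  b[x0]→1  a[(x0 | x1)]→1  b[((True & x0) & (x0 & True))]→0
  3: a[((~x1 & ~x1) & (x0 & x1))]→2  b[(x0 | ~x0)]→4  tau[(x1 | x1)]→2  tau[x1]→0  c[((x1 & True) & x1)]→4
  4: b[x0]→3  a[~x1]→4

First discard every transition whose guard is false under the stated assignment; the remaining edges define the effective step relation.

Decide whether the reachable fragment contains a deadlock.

Reach set: {0,1,2,4}
  0: tau→1  [deg 1]
  1: d→4  tau→2  [deg 2]
  2: c→0  [deg 1]
  4: a→4  [deg 1]

Answer: DEADLOCK-FREE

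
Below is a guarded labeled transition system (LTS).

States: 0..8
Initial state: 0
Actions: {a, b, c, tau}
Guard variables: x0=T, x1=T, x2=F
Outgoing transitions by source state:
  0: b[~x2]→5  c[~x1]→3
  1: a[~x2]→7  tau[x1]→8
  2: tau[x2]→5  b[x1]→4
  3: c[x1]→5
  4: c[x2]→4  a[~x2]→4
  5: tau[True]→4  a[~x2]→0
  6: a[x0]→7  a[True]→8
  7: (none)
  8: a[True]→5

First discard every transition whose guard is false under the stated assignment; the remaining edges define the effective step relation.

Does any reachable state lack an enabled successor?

Answer: DEADLOCK-FREE

Trace:
Reachable = {0,4,5}
  0: b→5  [1 out]
  4: a→4  [1 out]
  5: a→0  tau→4  [2 out]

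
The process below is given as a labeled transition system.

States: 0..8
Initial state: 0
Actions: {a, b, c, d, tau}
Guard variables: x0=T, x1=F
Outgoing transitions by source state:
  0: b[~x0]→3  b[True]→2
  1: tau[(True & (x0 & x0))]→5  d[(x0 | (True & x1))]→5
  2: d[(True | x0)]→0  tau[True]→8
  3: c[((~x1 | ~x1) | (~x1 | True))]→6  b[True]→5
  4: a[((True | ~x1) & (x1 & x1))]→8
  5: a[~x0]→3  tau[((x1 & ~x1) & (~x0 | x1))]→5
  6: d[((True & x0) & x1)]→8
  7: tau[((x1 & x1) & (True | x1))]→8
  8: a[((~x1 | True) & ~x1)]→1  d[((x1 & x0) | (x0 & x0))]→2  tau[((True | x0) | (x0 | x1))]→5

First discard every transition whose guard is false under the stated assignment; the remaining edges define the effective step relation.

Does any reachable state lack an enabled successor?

R = {0,1,2,5,8}
  0: b→2  [1 out]
  1: d→5  tau→5  [2 out]
  2: d→0  tau→8  [2 out]
  5: ∅  [deadlock]
  8: a→1  d→2  tau→5  [3 out]
Path to 5: b·tau·tau

Answer: DEADLOCK at state 5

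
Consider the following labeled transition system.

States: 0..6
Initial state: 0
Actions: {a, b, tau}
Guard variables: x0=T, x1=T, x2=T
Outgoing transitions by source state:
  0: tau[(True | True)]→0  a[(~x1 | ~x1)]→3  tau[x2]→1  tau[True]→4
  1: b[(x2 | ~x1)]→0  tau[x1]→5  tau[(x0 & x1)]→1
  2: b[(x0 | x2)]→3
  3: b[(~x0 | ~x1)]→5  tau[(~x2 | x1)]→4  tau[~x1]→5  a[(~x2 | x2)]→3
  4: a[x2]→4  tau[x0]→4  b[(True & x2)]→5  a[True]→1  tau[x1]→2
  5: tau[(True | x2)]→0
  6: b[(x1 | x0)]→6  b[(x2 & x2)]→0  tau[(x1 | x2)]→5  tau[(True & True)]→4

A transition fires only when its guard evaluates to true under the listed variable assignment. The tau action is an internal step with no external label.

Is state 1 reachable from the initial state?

19 transition(s) survive guard evaluation.
Layer 0: {0}
Layer 1: {1,4}  total {0,1,4}
Layer 2: {2,5}  total {0,1,2,4,5}
Layer 3: {3}  total {0,1,2,3,4,5}
Reach set: {0,1,2,3,4,5}
Path to 1: tau

Answer: REACHABLE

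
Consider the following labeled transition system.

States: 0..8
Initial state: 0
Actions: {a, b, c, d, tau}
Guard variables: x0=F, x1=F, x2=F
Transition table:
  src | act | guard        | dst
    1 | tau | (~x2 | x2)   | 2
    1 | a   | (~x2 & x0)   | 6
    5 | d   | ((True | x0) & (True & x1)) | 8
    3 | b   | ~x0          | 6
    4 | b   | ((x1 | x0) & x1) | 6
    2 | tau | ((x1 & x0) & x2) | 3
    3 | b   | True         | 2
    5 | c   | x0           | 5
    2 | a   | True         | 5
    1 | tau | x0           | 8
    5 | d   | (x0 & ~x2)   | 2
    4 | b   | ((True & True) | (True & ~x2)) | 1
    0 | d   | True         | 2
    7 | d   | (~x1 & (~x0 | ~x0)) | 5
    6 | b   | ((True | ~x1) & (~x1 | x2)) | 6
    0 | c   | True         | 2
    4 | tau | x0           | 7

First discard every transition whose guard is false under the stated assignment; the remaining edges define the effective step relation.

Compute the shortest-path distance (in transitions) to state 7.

Answer: UNREACHABLE

Working:
Layered search for 7:
  Layer 0: {0}
  Layer 1: {2}
  Layer 2: {5}
7 never appears.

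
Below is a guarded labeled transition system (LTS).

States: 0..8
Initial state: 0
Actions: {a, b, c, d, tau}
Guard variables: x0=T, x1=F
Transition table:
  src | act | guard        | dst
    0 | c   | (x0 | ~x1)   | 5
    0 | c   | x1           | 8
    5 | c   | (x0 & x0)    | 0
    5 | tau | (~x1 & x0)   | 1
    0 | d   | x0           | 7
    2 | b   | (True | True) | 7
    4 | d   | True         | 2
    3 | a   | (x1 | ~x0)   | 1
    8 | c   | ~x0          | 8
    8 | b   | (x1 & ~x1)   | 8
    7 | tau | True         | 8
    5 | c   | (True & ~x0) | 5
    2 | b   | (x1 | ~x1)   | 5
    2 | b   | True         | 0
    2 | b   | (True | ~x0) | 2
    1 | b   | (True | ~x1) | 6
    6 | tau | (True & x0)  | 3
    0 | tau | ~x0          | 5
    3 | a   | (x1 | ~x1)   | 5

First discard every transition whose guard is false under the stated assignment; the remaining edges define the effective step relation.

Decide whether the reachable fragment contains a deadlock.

Answer: DEADLOCK at state 8

Working:
Reach set: {0,1,3,5,6,7,8}
  0: c→5  d→7  [2 out]
  1: b→6  [1 out]
  3: a→5  [1 out]
  5: c→0  tau→1  [2 out]
  6: tau→3  [1 out]
  7: tau→8  [1 out]
  8: ∅  [no exit]
trace reaching 8: d·tau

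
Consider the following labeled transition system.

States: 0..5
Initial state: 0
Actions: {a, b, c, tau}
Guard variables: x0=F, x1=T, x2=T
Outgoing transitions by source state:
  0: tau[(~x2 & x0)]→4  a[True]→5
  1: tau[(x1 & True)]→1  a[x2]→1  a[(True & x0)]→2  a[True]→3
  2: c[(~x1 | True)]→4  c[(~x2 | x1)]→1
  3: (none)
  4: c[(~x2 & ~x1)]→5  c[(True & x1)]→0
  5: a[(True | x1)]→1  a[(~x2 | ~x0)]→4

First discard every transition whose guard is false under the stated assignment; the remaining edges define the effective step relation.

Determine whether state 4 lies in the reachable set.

After dropping false guards: 9 live edges.
Layer 0: {0}
Layer 1: {5}  total {0,5}
Layer 2: {1,4}  total {0,1,4,5}
Layer 3: {3}  total {0,1,3,4,5}
R = {0,1,3,4,5}
trace reaching 4: a·a

Answer: REACHABLE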